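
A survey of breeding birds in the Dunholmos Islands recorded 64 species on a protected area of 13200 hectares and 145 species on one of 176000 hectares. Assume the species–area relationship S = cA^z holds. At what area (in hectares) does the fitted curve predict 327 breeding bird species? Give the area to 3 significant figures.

z = ln(145/64) / ln(176000/13200) = 0.8179 / 2.5903 = 0.3157
c = 64 / 13200^0.3157 = 64 / 20 = 3.2
A = (327/3.2)^(1/0.3157) ⇒ ln A = ln(102.2)/0.3157 = 14.6539
A = e^14.6539 ≈ 2312549 hectares

2310000 hectares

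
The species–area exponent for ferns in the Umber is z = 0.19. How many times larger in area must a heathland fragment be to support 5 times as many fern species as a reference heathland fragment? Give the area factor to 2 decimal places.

(A₂/A₁)^0.19 = 5, so A₂/A₁ = 5^(1/0.19) = 5^5.263
ln(A₂/A₁) = ln 5 / 0.19 = 1.6094 / 0.19 = 8.4707
A₂/A₁ = e^8.4707 ≈ 4773

4772.98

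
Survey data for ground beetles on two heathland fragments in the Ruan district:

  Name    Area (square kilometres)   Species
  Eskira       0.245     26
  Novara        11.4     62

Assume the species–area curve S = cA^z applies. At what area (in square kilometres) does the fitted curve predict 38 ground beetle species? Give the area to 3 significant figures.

1.31 square kilometres

z = ln(62/26) / ln(11.4/0.245) = 0.8690 / 3.8401 = 0.2263
c = 26 / 0.245^0.2263 = 26 / 0.7274 = 35.74
A = (38/35.74)^(1/0.2263) ⇒ ln A = ln(1.063)/0.2263 = 0.2704
A = e^0.2704 ≈ 1.31 square kilometres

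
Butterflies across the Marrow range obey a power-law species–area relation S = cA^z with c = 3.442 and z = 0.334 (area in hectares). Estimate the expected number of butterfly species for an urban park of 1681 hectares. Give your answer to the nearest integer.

41 species

S = 3.442 × 1681^0.334
ln S = ln 3.442 + 0.334 × ln 1681 = 1.2361 + 0.334 × 7.4271 = 3.7167
S = e^3.7167 ≈ 41.13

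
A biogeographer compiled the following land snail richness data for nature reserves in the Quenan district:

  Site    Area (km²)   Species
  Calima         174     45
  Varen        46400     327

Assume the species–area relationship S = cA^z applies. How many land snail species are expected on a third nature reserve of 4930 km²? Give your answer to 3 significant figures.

z = ln(327/45) / ln(46400/174) = 1.9833 / 5.5860 = 0.3550
c = 45 / 174^0.3550 = 45 / 6.245 = 7.206
S₃ = 7.206 × 4930^0.3550 = 7.206 × 20.47 ≈ 147.5

148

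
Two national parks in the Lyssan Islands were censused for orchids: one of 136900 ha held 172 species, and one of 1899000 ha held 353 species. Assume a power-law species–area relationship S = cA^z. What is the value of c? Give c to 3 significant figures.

6.78

z = ln(S₂/S₁) / ln(A₂/A₁) = ln(353/172) / ln(1899000/136900) = 0.7190 / 2.6298 = 0.2734
c = S₁ / A₁^z = 172 / 136900^0.2734 = 172 / 25.37 = 6.781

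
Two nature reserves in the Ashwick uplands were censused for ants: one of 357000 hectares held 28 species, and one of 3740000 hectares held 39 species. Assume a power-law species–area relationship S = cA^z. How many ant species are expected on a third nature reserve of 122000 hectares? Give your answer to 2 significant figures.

24

z = ln(39/28) / ln(3740000/357000) = 0.3314 / 2.3491 = 0.1411
c = 28 / 357000^0.1411 = 28 / 6.071 = 4.612
S₃ = 4.612 × 122000^0.1411 = 4.612 × 5.218 ≈ 24.06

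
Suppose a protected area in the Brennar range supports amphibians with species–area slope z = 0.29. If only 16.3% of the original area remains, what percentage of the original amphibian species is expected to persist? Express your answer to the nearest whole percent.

59%

S_new/S_old = (A_new/A_old)^z = 0.163^0.29
= exp(0.29 × ln 0.163) = exp(0.29 × -1.8140) = exp(-0.5261) ≈ 0.5909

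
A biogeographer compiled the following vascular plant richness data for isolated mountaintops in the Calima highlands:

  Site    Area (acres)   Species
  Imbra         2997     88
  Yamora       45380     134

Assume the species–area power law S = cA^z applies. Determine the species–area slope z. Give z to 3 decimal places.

0.155

Taking logs: ln S = ln c + z ln A, so z = (ln S₂ − ln S₁)/(ln A₂ − ln A₁).
z = ln(134/88) / ln(45380/2997) = ln(1.523) / ln(15.14) = 0.4205 / 2.7175 = 0.1547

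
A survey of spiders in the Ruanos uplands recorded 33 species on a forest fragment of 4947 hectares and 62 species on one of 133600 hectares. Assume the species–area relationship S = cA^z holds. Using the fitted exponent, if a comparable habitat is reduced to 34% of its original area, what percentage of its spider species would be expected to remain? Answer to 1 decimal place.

z = ln(62/33) / ln(133600/4947) = 0.6306 / 3.2961 = 0.1913
S_new/S_old = (A_new/A_old)^z = 0.34^0.1913 = exp(0.1913 × -1.0788) = 0.8135

81.4%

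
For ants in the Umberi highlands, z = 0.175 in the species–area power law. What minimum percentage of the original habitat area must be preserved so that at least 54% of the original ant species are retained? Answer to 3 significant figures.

2.96%

Need (A_new/A_old)^0.175 = 0.54, so A_new/A_old = 0.54^(1/0.175) = 0.54^5.714
ln(A_new/A_old) = ln 0.54 / 0.175 = -0.6162 / 0.175 = -3.5211
A_new/A_old = e^-3.5211 ≈ 0.02957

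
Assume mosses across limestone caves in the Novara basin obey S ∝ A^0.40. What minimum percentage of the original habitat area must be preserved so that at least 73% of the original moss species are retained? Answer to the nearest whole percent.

46%

Need (A_new/A_old)^0.4 = 0.73, so A_new/A_old = 0.73^(1/0.4) = 0.73^2.5
ln(A_new/A_old) = ln 0.73 / 0.4 = -0.3147 / 0.4 = -0.7868
A_new/A_old = e^-0.7868 ≈ 0.4553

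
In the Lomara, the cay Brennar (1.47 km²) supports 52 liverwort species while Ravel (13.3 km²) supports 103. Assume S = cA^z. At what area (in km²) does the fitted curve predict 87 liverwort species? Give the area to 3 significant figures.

z = ln(103/52) / ln(13.3/1.47) = 0.6835 / 2.2025 = 0.3103
c = 52 / 1.47^0.3103 = 52 / 1.127 = 46.14
A = (87/46.14)^(1/0.3103) ⇒ ln A = ln(1.886)/0.3103 = 2.0437
A = e^2.0437 ≈ 7.719 km²

7.72 km²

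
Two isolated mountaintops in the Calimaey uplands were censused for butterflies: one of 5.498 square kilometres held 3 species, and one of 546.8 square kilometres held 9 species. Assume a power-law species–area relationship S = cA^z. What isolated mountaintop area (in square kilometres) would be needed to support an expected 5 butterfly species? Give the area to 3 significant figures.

z = ln(9/3) / ln(546.8/5.498) = 1.0986 / 4.5997 = 0.2388
c = 3 / 5.498^0.2388 = 3 / 1.502 = 1.997
A = (5/1.997)^(1/0.2388) ⇒ ln A = ln(2.504)/0.2388 = 3.8431
A = e^3.8431 ≈ 46.67 square kilometres

46.7 square kilometres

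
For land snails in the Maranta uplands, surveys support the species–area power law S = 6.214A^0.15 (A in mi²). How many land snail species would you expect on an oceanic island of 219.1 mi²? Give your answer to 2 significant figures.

S = 6.214 × 219.1^0.15
ln S = ln 6.214 + 0.15 × ln 219.1 = 1.8268 + 0.15 × 5.3895 = 2.6352
S = e^2.6352 ≈ 13.95

14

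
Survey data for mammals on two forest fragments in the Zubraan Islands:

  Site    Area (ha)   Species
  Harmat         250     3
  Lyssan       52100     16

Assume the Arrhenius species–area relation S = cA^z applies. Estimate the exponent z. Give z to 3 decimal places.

0.314

Taking logs: ln S = ln c + z ln A, so z = (ln S₂ − ln S₁)/(ln A₂ − ln A₁).
z = ln(16/3) / ln(52100/250) = ln(5.333) / ln(208.4) = 1.6740 / 5.3395 = 0.3135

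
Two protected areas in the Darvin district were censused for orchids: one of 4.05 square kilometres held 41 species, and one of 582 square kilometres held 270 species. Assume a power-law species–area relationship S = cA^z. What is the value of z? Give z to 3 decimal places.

Taking logs: ln S = ln c + z ln A, so z = (ln S₂ − ln S₁)/(ln A₂ − ln A₁).
z = ln(270/41) / ln(582/4.05) = ln(6.585) / ln(143.7) = 1.8848 / 4.9678 = 0.3794

0.379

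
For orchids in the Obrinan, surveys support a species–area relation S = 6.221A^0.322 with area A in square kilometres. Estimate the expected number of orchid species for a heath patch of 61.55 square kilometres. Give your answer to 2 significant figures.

S = 6.221 × 61.55^0.322
ln S = ln 6.221 + 0.322 × ln 61.55 = 1.8279 + 0.322 × 4.1198 = 3.1545
S = e^3.1545 ≈ 23.44

23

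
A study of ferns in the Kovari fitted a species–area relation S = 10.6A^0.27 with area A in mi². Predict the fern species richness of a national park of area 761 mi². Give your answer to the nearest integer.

S = 10.6 × 761^0.27
ln S = ln 10.6 + 0.27 × ln 761 = 2.3609 + 0.27 × 6.6346 = 4.1522
S = e^4.1522 ≈ 63.57

64 species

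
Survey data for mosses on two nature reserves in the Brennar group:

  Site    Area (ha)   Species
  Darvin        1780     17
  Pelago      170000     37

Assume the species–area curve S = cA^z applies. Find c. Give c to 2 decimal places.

z = ln(S₂/S₁) / ln(A₂/A₁) = ln(37/17) / ln(170000/1780) = 0.7777 / 4.5592 = 0.1706
c = S₁ / A₁^z = 17 / 1780^0.1706 = 17 / 3.585 = 4.742

4.74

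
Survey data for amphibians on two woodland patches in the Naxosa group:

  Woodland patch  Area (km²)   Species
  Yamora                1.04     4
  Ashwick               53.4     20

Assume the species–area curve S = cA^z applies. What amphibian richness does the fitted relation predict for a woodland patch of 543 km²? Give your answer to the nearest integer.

z = ln(20/4) / ln(53.4/1.04) = 1.6094 / 3.9386 = 0.4086
c = 4 / 1.04^0.4086 = 4 / 1.016 = 3.936
S₃ = 3.936 × 543^0.4086 = 3.936 × 13.11 ≈ 51.6

52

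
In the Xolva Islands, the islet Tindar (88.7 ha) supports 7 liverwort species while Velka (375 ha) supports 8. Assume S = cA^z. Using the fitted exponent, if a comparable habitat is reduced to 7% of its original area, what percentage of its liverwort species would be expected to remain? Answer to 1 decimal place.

z = ln(8/7) / ln(375/88.7) = 0.1335 / 1.4417 = 0.0926
S_new/S_old = (A_new/A_old)^z = 0.07^0.0926 = exp(0.0926 × -2.6593) = 0.7817

78.2%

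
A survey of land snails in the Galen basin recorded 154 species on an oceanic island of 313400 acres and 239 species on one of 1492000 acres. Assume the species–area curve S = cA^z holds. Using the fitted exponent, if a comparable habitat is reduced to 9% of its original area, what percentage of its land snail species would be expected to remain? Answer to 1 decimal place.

z = ln(239/154) / ln(1492000/313400) = 0.4395 / 1.5604 = 0.2817
S_new/S_old = (A_new/A_old)^z = 0.09^0.2817 = exp(0.2817 × -2.4079) = 0.5075

50.8%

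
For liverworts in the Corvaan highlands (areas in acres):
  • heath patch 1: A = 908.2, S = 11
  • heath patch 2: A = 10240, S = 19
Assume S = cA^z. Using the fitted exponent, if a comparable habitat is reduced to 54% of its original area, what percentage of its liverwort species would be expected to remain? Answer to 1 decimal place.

87.0%

z = ln(19/11) / ln(10240/908.2) = 0.5465 / 2.4226 = 0.2256
S_new/S_old = (A_new/A_old)^z = 0.54^0.2256 = exp(0.2256 × -0.6162) = 0.8702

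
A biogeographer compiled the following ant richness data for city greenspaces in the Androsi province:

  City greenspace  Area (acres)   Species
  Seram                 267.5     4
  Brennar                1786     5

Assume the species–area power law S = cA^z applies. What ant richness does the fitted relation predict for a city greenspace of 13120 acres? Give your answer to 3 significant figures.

6.32

z = ln(5/4) / ln(1786/267.5) = 0.2231 / 1.8986 = 0.1175
c = 4 / 267.5^0.1175 = 4 / 1.929 = 2.074
S₃ = 2.074 × 13120^0.1175 = 2.074 × 3.048 ≈ 6.321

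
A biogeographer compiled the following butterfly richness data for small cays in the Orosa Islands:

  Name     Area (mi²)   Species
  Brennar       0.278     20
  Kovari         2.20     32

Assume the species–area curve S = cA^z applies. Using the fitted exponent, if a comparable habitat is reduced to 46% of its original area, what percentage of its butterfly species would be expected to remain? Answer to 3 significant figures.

z = ln(32/20) / ln(2.2/0.278) = 0.4700 / 2.0686 = 0.2272
S_new/S_old = (A_new/A_old)^z = 0.46^0.2272 = exp(0.2272 × -0.7765) = 0.8383

83.8%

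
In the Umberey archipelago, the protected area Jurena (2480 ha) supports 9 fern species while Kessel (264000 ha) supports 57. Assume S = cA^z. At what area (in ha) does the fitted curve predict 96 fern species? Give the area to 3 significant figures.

987000 ha

z = ln(57/9) / ln(264000/2480) = 1.8458 / 4.6677 = 0.3954
c = 9 / 2480^0.3954 = 9 / 22 = 0.4092
A = (96/0.4092)^(1/0.3954) ⇒ ln A = ln(234.6)/0.3954 = 13.8019
A = e^13.8019 ≈ 986531 ha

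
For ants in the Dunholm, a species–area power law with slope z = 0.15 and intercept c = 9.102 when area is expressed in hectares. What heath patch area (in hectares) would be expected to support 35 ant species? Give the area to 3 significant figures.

35 = 9.102 × A^0.15  ⇒  A^0.15 = 35/9.102 = 3.845
ln A = ln(3.845) / 0.15 = 1.3469 / 0.15 = 8.9790
A = e^8.9790 ≈ 7935 hectares

7930 hectares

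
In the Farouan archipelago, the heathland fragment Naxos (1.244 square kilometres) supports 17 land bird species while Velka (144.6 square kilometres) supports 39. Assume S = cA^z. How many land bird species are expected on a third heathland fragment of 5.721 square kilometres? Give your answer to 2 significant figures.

22

z = ln(39/17) / ln(144.6/1.244) = 0.8303 / 4.7556 = 0.1746
c = 17 / 1.244^0.1746 = 17 / 1.039 = 16.36
S₃ = 16.36 × 5.721^0.1746 = 16.36 × 1.356 ≈ 22.19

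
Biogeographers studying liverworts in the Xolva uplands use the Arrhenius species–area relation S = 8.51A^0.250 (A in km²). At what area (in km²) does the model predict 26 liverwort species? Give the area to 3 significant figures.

87.1 km²

26 = 8.51 × A^0.25  ⇒  A^0.25 = 26/8.51 = 3.055
ln A = ln(3.055) / 0.25 = 1.1169 / 0.25 = 4.4674
A = e^4.4674 ≈ 87.13 km²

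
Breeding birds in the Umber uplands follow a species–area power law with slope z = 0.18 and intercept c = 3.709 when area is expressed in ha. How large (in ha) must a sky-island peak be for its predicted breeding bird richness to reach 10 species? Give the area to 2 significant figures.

10 = 3.709 × A^0.18  ⇒  A^0.18 = 10/3.709 = 2.696
ln A = ln(2.696) / 0.18 = 0.9918 / 0.18 = 5.5101
A = e^5.5101 ≈ 247.2 ha

250 ha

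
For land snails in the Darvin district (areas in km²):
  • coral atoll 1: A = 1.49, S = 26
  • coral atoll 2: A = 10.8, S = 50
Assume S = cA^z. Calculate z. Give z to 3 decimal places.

Taking logs: ln S = ln c + z ln A, so z = (ln S₂ − ln S₁)/(ln A₂ − ln A₁).
z = ln(50/26) / ln(10.8/1.49) = ln(1.923) / ln(7.248) = 0.6539 / 1.9808 = 0.3301

0.330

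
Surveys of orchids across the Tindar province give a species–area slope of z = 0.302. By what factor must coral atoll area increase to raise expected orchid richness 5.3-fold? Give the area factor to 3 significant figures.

250

(A₂/A₁)^0.302 = 5.3, so A₂/A₁ = 5.3^(1/0.302) = 5.3^3.311
ln(A₂/A₁) = ln 5.3 / 0.302 = 1.6677 / 0.302 = 5.5222
A₂/A₁ = e^5.5222 ≈ 250.2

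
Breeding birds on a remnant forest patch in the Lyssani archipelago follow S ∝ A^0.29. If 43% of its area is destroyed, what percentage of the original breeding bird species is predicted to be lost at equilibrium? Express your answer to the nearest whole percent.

S_new/S_old = (A_new/A_old)^z = 0.57^0.29
= exp(0.29 × ln 0.57) = exp(0.29 × -0.5621) = exp(-0.1630) ≈ 0.8496
Fraction lost = 1 − 0.8496 = 0.1504

15%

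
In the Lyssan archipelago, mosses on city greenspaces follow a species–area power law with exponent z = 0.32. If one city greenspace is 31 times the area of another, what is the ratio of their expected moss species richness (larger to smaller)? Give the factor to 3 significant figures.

3.00

S₂/S₁ = (A₂/A₁)^z = 31^0.32
ln(S₂/S₁) = 0.32 × ln 31 = 0.32 × 3.4340 = 1.0989
S₂/S₁ = e^1.0989 ≈ 3.001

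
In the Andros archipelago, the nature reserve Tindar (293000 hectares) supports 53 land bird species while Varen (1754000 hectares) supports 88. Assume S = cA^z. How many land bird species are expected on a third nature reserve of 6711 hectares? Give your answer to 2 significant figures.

z = ln(88/53) / ln(1754000/293000) = 0.5070 / 1.7895 = 0.2833
c = 53 / 293000^0.2833 = 53 / 35.4 = 1.497
S₃ = 1.497 × 6711^0.2833 = 1.497 × 12.14 ≈ 18.18

18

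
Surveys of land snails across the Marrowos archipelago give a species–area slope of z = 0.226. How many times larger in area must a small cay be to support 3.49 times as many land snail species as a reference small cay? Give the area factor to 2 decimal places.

(A₂/A₁)^0.226 = 3.49, so A₂/A₁ = 3.49^(1/0.226) = 3.49^4.425
ln(A₂/A₁) = ln 3.49 / 0.226 = 1.2499 / 0.226 = 5.5305
A₂/A₁ = e^5.5305 ≈ 252.3

252.28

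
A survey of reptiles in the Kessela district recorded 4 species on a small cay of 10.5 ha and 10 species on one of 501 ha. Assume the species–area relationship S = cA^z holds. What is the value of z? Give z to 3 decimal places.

Taking logs: ln S = ln c + z ln A, so z = (ln S₂ − ln S₁)/(ln A₂ − ln A₁).
z = ln(10/4) / ln(501/10.5) = ln(2.5) / ln(47.71) = 0.9163 / 3.8652 = 0.2371

0.237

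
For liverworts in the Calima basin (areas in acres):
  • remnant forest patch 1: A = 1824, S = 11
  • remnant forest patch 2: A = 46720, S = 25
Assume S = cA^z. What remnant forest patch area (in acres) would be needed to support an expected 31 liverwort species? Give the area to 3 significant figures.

z = ln(25/11) / ln(46720/1824) = 0.8210 / 3.2431 = 0.2531
c = 11 / 1824^0.2531 = 11 / 6.691 = 1.644
A = (31/1.644)^(1/0.2531) ⇒ ln A = ln(18.86)/0.2531 = 11.6017
A = e^11.6017 ≈ 109282 acres

109000 acres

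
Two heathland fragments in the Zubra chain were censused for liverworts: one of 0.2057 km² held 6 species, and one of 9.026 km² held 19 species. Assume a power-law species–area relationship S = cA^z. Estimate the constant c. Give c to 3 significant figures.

9.72

z = ln(S₂/S₁) / ln(A₂/A₁) = ln(19/6) / ln(9.026/0.2057) = 1.1527 / 3.7814 = 0.3048
c = S₁ / A₁^z = 6 / 0.2057^0.3048 = 6 / 0.6175 = 9.716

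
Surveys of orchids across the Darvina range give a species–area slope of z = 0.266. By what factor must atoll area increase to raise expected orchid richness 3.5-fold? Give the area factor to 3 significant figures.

(A₂/A₁)^0.266 = 3.5, so A₂/A₁ = 3.5^(1/0.266) = 3.5^3.759
ln(A₂/A₁) = ln 3.5 / 0.266 = 1.2528 / 0.266 = 4.7096
A₂/A₁ = e^4.7096 ≈ 111

111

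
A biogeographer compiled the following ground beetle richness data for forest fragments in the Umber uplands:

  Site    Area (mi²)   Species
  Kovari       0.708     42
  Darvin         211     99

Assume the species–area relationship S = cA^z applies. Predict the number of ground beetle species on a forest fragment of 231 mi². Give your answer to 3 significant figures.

100

z = ln(99/42) / ln(211/0.708) = 0.8575 / 5.6972 = 0.1505
c = 42 / 0.708^0.1505 = 42 / 0.9494 = 44.24
S₃ = 44.24 × 231^0.1505 = 44.24 × 2.268 ≈ 100.4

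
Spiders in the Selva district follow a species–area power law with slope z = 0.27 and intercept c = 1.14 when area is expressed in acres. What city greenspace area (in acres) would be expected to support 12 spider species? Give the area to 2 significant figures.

6100 acres

12 = 1.14 × A^0.27  ⇒  A^0.27 = 12/1.14 = 10.53
ln A = ln(10.53) / 0.27 = 2.3539 / 0.27 = 8.7181
A = e^8.7181 ≈ 6112 acres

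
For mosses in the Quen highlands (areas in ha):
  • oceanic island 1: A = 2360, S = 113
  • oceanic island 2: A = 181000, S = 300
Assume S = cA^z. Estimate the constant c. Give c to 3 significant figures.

z = ln(S₂/S₁) / ln(A₂/A₁) = ln(300/113) / ln(181000/2360) = 0.9764 / 4.3398 = 0.2250
c = S₁ / A₁^z = 113 / 2360^0.2250 = 113 / 5.739 = 19.69

19.7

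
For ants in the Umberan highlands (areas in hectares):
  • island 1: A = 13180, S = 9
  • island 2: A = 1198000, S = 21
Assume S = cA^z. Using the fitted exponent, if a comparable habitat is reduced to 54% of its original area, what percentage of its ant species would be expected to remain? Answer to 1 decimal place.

z = ln(21/9) / ln(1198000/13180) = 0.8473 / 4.5097 = 0.1879
S_new/S_old = (A_new/A_old)^z = 0.54^0.1879 = exp(0.1879 × -0.6162) = 0.8907

89.1%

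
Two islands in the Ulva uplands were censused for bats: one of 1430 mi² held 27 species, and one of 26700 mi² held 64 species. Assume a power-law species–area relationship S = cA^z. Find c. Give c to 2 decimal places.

3.17

z = ln(S₂/S₁) / ln(A₂/A₁) = ln(64/27) / ln(26700/1430) = 0.8630 / 2.9270 = 0.2949
c = S₁ / A₁^z = 27 / 1430^0.2949 = 27 / 8.519 = 3.169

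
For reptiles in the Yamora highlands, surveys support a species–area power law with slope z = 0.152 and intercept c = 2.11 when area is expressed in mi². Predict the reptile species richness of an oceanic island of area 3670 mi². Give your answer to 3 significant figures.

7.35

S = 2.11 × 3670^0.152
ln S = ln 2.11 + 0.152 × ln 3670 = 0.7467 + 0.152 × 8.2079 = 1.9943
S = e^1.9943 ≈ 7.347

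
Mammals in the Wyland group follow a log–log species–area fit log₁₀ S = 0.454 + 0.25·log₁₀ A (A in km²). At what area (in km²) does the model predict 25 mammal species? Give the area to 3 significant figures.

25 = 2.844 × A^0.25  ⇒  A^0.25 = 25/2.844 = 8.789
ln A = ln(8.789) / 0.25 = 2.1735 / 0.25 = 8.6940
A = e^8.6940 ≈ 5967 km²

5970 km²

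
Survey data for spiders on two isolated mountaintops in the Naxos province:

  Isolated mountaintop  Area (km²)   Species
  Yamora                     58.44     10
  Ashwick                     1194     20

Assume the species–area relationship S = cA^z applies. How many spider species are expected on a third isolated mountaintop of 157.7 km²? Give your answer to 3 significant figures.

z = ln(20/10) / ln(1194/58.44) = 0.6931 / 3.0171 = 0.2297
c = 10 / 58.44^0.2297 = 10 / 2.546 = 3.927
S₃ = 3.927 × 157.7^0.2297 = 3.927 × 3.198 ≈ 12.56

12.6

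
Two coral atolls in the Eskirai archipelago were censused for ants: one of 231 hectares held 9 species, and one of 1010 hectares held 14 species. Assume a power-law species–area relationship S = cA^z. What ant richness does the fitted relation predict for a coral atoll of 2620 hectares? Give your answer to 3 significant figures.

z = ln(14/9) / ln(1010/231) = 0.4418 / 1.4753 = 0.2995
c = 9 / 231^0.2995 = 9 / 5.104 = 1.763
S₃ = 1.763 × 2620^0.2995 = 1.763 × 10.56 ≈ 18.63

18.6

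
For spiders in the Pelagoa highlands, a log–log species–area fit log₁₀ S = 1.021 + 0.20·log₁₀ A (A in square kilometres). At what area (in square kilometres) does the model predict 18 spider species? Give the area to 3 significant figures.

14.8 square kilometres

18 = 10.5 × A^0.2  ⇒  A^0.2 = 18/10.5 = 1.715
ln A = ln(1.715) / 0.2 = 0.5394 / 0.2 = 2.6972
A = e^2.6972 ≈ 14.84 square kilometres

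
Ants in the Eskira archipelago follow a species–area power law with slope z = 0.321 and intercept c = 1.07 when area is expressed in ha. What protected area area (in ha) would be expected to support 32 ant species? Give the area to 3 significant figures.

32 = 1.07 × A^0.321  ⇒  A^0.321 = 32/1.07 = 29.91
ln A = ln(29.91) / 0.321 = 3.3981 / 0.321 = 10.5859
A = e^10.5859 ≈ 39573 ha

39600 ha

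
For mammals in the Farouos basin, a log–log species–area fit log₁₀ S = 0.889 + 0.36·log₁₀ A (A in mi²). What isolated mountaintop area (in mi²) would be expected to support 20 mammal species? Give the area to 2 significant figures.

20 = 7.745 × A^0.36  ⇒  A^0.36 = 20/7.745 = 2.582
ln A = ln(2.582) / 0.36 = 0.9487 / 0.36 = 2.6354
A = e^2.6354 ≈ 13.95 mi²

14 mi²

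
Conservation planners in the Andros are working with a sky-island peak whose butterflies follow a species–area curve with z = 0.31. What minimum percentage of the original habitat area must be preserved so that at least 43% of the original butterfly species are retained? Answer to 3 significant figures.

6.57%

Need (A_new/A_old)^0.31 = 0.43, so A_new/A_old = 0.43^(1/0.31) = 0.43^3.226
ln(A_new/A_old) = ln 0.43 / 0.31 = -0.8440 / 0.31 = -2.7225
A_new/A_old = e^-2.7225 ≈ 0.06571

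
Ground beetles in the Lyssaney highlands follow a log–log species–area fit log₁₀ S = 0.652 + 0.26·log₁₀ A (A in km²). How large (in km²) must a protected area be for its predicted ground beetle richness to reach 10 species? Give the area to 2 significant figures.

22 km²

10 = 4.487 × A^0.26  ⇒  A^0.26 = 10/4.487 = 2.228
ln A = ln(2.228) / 0.26 = 0.8013 / 0.26 = 3.0819
A = e^3.0819 ≈ 21.8 km²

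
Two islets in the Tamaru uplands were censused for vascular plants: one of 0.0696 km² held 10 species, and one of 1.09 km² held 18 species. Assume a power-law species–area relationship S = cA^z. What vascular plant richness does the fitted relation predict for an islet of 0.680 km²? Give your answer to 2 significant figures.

16

z = ln(18/10) / ln(1.09/0.0696) = 0.5878 / 2.7512 = 0.2136
c = 10 / 0.0696^0.2136 = 10 / 0.5659 = 17.67
S₃ = 17.67 × 0.68^0.2136 = 17.67 × 0.9209 ≈ 16.27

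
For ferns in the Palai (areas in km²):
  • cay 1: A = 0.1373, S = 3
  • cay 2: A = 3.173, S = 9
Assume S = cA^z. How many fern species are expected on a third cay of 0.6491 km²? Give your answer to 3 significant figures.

z = ln(9/3) / ln(3.173/0.1373) = 1.0986 / 3.1403 = 0.3498
c = 3 / 0.1373^0.3498 = 3 / 0.4992 = 6.009
S₃ = 6.009 × 0.6491^0.3498 = 6.009 × 0.8597 ≈ 5.166

5.17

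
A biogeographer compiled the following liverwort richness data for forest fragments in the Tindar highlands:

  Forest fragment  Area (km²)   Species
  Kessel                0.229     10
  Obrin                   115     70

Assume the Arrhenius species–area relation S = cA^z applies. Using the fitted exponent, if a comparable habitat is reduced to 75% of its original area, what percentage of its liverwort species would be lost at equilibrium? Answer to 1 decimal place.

8.6%

z = ln(70/10) / ln(115/0.229) = 1.9459 / 6.2190 = 0.3129
S_new/S_old = (A_new/A_old)^z = 0.75^0.3129 = exp(0.3129 × -0.2877) = 0.9139
Fraction lost = 1 − 0.9139 = 0.08608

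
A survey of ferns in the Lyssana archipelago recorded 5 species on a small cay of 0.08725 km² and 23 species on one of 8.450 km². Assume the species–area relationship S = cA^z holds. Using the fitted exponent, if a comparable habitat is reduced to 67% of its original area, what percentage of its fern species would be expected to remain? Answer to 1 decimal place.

z = ln(23/5) / ln(8.45/0.08725) = 1.5261 / 4.5731 = 0.3337
S_new/S_old = (A_new/A_old)^z = 0.67^0.3337 = exp(0.3337 × -0.4005) = 0.8749

87.5%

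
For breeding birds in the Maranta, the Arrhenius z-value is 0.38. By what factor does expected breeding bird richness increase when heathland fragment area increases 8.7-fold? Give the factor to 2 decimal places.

S₂/S₁ = (A₂/A₁)^z = 8.7^0.38
ln(S₂/S₁) = 0.38 × ln 8.7 = 0.38 × 2.1633 = 0.8221
S₂/S₁ = e^0.8221 ≈ 2.275

2.28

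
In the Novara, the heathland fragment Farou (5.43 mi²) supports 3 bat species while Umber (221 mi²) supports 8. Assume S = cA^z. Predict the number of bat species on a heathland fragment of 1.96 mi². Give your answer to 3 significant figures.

z = ln(8/3) / ln(221/5.43) = 0.9808 / 3.7062 = 0.2646
c = 3 / 5.43^0.2646 = 3 / 1.565 = 1.917
S₃ = 1.917 × 1.96^0.2646 = 1.917 × 1.195 ≈ 2.291

2.29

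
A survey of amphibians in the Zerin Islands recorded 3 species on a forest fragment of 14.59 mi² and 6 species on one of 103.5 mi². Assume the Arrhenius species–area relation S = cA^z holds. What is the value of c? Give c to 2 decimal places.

z = ln(S₂/S₁) / ln(A₂/A₁) = ln(6/3) / ln(103.5/14.59) = 0.6931 / 1.9592 = 0.3538
c = S₁ / A₁^z = 3 / 14.59^0.3538 = 3 / 2.581 = 1.162

1.16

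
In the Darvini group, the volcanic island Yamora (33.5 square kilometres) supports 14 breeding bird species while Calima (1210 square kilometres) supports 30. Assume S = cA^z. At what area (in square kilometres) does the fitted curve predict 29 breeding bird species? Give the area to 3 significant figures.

1030 square kilometres

z = ln(30/14) / ln(1210/33.5) = 0.7621 / 3.5868 = 0.2125
c = 14 / 33.5^0.2125 = 14 / 2.109 = 6.639
A = (29/6.639)^(1/0.2125) ⇒ ln A = ln(4.368)/0.2125 = 6.9388
A = e^6.9388 ≈ 1032 square kilometres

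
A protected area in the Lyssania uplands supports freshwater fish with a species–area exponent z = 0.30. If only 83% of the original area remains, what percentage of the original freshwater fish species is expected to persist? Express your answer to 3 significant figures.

94.6%

S_new/S_old = (A_new/A_old)^z = 0.83^0.3
= exp(0.3 × ln 0.83) = exp(0.3 × -0.1863) = exp(-0.0559) ≈ 0.9456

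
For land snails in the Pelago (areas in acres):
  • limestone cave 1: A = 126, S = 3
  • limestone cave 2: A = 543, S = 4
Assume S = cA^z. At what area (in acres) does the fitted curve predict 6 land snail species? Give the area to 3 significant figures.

z = ln(4/3) / ln(543/126) = 0.2877 / 1.4608 = 0.1969
c = 3 / 126^0.1969 = 3 / 2.592 = 1.157
A = (6/1.157)^(1/0.1969) ⇒ ln A = ln(5.184)/0.1969 = 8.3560
A = e^8.3560 ≈ 4256 acres

4260 acres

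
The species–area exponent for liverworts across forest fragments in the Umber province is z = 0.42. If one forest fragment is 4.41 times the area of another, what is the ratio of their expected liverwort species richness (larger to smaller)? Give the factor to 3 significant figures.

S₂/S₁ = (A₂/A₁)^z = 4.41^0.42
ln(S₂/S₁) = 0.42 × ln 4.41 = 0.42 × 1.4839 = 0.6232
S₂/S₁ = e^0.6232 ≈ 1.865

1.86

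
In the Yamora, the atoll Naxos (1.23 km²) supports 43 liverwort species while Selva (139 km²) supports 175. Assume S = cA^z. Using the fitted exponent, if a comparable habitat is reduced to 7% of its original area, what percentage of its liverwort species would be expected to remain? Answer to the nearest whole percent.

45%

z = ln(175/43) / ln(139/1.23) = 1.4036 / 4.7275 = 0.2969
S_new/S_old = (A_new/A_old)^z = 0.07^0.2969 = exp(0.2969 × -2.6593) = 0.4541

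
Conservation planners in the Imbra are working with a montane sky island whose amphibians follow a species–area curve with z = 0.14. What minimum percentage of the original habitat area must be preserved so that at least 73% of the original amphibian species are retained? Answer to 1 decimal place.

Need (A_new/A_old)^0.14 = 0.73, so A_new/A_old = 0.73^(1/0.14) = 0.73^7.143
ln(A_new/A_old) = ln 0.73 / 0.14 = -0.3147 / 0.14 = -2.2479
A_new/A_old = e^-2.2479 ≈ 0.1056

10.6%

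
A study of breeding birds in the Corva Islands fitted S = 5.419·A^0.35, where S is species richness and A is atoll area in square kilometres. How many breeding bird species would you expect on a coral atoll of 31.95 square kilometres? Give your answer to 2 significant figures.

18

S = 5.419 × 31.95^0.35 = 5.419 × 3.362 ≈ 18.22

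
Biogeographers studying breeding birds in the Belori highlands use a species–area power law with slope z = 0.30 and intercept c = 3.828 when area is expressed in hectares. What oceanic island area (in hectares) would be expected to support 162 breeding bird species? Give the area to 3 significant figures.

162 = 3.828 × A^0.3  ⇒  A^0.3 = 162/3.828 = 42.32
ln A = ln(42.32) / 0.3 = 3.7453 / 0.3 = 12.4842
A = e^12.4842 ≈ 264125 hectares

264000 hectares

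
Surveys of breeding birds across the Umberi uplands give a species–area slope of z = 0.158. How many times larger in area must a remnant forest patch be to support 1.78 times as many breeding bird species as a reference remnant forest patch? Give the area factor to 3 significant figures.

(A₂/A₁)^0.158 = 1.78, so A₂/A₁ = 1.78^(1/0.158) = 1.78^6.329
ln(A₂/A₁) = ln 1.78 / 0.158 = 0.5766 / 0.158 = 3.6495
A₂/A₁ = e^3.6495 ≈ 38.45

38.5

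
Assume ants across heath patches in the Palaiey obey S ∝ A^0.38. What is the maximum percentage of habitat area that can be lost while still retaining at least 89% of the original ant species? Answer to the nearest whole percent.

Need (A_new/A_old)^0.38 = 0.89, so A_new/A_old = 0.89^(1/0.38) = 0.89^2.632
ln(A_new/A_old) = ln 0.89 / 0.38 = -0.1165 / 0.38 = -0.3067
A_new/A_old = e^-0.3067 ≈ 0.7359
Fraction that can be lost = 1 − 0.7359 = 0.2641

26%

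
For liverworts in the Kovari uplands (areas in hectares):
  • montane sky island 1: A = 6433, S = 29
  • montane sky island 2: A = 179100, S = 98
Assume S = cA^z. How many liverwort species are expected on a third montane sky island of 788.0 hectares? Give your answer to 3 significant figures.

z = ln(98/29) / ln(179100/6433) = 1.2177 / 3.3265 = 0.3661
c = 29 / 6433^0.3661 = 29 / 24.78 = 1.17
S₃ = 1.17 × 788^0.3661 = 1.17 × 11.49 ≈ 13.45

13.4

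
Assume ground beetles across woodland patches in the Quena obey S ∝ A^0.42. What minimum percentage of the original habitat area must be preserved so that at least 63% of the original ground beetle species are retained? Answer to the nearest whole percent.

Need (A_new/A_old)^0.42 = 0.63, so A_new/A_old = 0.63^(1/0.42) = 0.63^2.381
ln(A_new/A_old) = ln 0.63 / 0.42 = -0.4620 / 0.42 = -1.1001
A_new/A_old = e^-1.1001 ≈ 0.3328

33%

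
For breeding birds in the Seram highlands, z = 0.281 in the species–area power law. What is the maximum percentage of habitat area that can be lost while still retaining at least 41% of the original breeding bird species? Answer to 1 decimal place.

Need (A_new/A_old)^0.281 = 0.41, so A_new/A_old = 0.41^(1/0.281) = 0.41^3.559
ln(A_new/A_old) = ln 0.41 / 0.281 = -0.8916 / 0.281 = -3.1729
A_new/A_old = e^-3.1729 ≈ 0.04188
Fraction that can be lost = 1 − 0.04188 = 0.9581

95.8%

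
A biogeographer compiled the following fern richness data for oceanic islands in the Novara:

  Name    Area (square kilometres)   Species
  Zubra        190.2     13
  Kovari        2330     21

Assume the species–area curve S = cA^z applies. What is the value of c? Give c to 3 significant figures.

4.76

z = ln(S₂/S₁) / ln(A₂/A₁) = ln(21/13) / ln(2330/190.2) = 0.4796 / 2.5055 = 0.1914
c = S₁ / A₁^z = 13 / 190.2^0.1914 = 13 / 2.731 = 4.761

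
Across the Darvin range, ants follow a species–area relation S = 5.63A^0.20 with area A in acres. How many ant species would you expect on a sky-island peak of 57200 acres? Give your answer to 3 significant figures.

S = 5.63 × 57200^0.2
ln S = ln 5.63 + 0.2 × ln 57200 = 1.7281 + 0.2 × 10.9543 = 3.9190
S = e^3.9190 ≈ 50.35

50.3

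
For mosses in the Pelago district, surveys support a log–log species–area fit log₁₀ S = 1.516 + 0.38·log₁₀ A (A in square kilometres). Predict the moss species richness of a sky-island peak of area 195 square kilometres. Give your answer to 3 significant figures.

S = 32.81 × 195^0.38
ln S = ln 32.81 + 0.38 × ln 195 = 3.4907 + 0.38 × 5.2730 = 5.4945
S = e^5.4945 ≈ 243.3

243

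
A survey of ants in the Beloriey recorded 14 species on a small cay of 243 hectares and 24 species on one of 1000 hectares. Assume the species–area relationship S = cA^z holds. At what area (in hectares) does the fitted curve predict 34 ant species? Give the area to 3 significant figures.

z = ln(24/14) / ln(1000/243) = 0.5390 / 1.4147 = 0.3810
c = 14 / 243^0.3810 = 14 / 8.108 = 1.727
A = (34/1.727)^(1/0.3810) ⇒ ln A = ln(19.69)/0.3810 = 7.8219
A = e^7.8219 ≈ 2495 hectares

2490 hectares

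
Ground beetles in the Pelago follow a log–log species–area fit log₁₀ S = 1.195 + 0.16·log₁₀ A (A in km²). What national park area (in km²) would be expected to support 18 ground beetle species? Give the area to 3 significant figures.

18 = 15.67 × A^0.16  ⇒  A^0.16 = 18/15.67 = 1.149
ln A = ln(1.149) / 0.16 = 0.1388 / 0.16 = 0.8674
A = e^0.8674 ≈ 2.381 km²

2.38 km²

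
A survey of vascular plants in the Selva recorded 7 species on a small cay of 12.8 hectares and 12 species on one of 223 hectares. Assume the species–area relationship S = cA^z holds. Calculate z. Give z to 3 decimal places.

0.189

Taking logs: ln S = ln c + z ln A, so z = (ln S₂ − ln S₁)/(ln A₂ − ln A₁).
z = ln(12/7) / ln(223/12.8) = ln(1.714) / ln(17.42) = 0.5390 / 2.8577 = 0.1886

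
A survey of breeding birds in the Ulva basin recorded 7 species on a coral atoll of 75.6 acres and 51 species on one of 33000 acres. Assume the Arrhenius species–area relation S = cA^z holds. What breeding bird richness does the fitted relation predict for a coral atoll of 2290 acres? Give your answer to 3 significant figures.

z = ln(51/7) / ln(33000/75.6) = 1.9859 / 6.0788 = 0.3267
c = 7 / 75.6^0.3267 = 7 / 4.109 = 1.704
S₃ = 1.704 × 2290^0.3267 = 1.704 × 12.52 ≈ 21.33

21.3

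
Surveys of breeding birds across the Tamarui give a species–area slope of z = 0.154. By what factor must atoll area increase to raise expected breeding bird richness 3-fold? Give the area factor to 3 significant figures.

1250

(A₂/A₁)^0.154 = 3, so A₂/A₁ = 3^(1/0.154) = 3^6.494
ln(A₂/A₁) = ln 3 / 0.154 = 1.0986 / 0.154 = 7.1338
A₂/A₁ = e^7.1338 ≈ 1254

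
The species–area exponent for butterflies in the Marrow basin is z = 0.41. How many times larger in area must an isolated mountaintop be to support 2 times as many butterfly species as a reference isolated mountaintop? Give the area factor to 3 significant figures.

5.42

(A₂/A₁)^0.41 = 2, so A₂/A₁ = 2^(1/0.41) = 2^2.439
ln(A₂/A₁) = ln 2 / 0.41 = 0.6931 / 0.41 = 1.6906
A₂/A₁ = e^1.6906 ≈ 5.423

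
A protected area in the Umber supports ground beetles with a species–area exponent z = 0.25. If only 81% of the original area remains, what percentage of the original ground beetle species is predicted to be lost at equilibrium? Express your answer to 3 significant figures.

5.13%

S_new/S_old = (A_new/A_old)^z = 0.81^0.25
= exp(0.25 × ln 0.81) = exp(0.25 × -0.2107) = exp(-0.0527) ≈ 0.9487
Fraction lost = 1 − 0.9487 = 0.05132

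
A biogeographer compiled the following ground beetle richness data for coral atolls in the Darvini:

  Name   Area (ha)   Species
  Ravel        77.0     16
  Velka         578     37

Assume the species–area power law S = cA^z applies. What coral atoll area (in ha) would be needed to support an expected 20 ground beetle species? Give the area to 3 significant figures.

z = ln(37/16) / ln(578/77) = 0.8383 / 2.0158 = 0.4159
c = 16 / 77^0.4159 = 16 / 6.089 = 2.628
A = (20/2.628)^(1/0.4159) ⇒ ln A = ln(7.612)/0.4159 = 4.8804
A = e^4.8804 ≈ 131.7 ha

132 ha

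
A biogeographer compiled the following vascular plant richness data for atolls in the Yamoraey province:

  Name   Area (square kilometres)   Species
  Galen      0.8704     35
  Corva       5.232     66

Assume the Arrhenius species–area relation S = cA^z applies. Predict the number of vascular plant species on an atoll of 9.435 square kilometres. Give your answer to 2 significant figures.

z = ln(66/35) / ln(5.232/0.8704) = 0.6343 / 1.7936 = 0.3537
c = 35 / 0.8704^0.3537 = 35 / 0.9521 = 36.76
S₃ = 36.76 × 9.435^0.3537 = 36.76 × 2.212 ≈ 81.3

81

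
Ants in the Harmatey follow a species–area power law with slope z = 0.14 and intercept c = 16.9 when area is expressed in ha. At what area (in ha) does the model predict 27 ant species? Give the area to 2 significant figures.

28 ha

27 = 16.9 × A^0.14  ⇒  A^0.14 = 27/16.9 = 1.598
ln A = ln(1.598) / 0.14 = 0.4685 / 0.14 = 3.3466
A = e^3.3466 ≈ 28.41 ha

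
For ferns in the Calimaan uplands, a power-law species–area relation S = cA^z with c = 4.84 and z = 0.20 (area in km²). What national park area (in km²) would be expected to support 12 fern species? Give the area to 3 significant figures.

12 = 4.84 × A^0.2  ⇒  A^0.2 = 12/4.84 = 2.479
ln A = ln(2.479) / 0.2 = 0.9080 / 0.2 = 4.5400
A = e^4.5400 ≈ 93.69 km²

93.7 km²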